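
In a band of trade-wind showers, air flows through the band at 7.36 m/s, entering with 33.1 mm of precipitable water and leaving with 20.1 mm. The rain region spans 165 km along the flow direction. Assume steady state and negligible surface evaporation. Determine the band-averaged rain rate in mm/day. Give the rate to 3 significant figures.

R ≈ 50.1 mm/day

Column moisture flux per unit crosswind length is F = V × PW.
Inflow: F_in = 7.36 × 33.1 = 243.616 mm·m/s
Outflow: F_out = 7.36 × 20.1 = 147.936 mm·m/s
Steady-state rate R = (F_in − F_out)/L = (243.616 − 147.936) / 165000 m = 5.799e-04 mm/s.
R = 5.799e-04 × 3600 × 24 = 50.1 mm/day.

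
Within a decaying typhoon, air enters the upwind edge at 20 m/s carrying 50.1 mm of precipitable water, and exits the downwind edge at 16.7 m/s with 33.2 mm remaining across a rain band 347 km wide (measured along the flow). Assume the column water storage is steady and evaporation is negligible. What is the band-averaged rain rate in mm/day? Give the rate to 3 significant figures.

R ≈ 111 mm/day

Column moisture flux per unit crosswind length is F = V × PW.
Inflow: F_in = 20 × 50.1 = 1002 mm·m/s
Outflow: F_out = 16.7 × 33.2 = 554.44 mm·m/s
Steady-state rate R = (F_in − F_out)/L = (1002 − 554.44) / 347000 m = 1.290e-03 mm/s.
R = 1.290e-03 × 3600 × 24 = 111 mm/day.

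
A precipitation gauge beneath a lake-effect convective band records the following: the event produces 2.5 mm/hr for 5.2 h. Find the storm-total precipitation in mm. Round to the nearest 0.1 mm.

Total = Σ Rᵢ Δtᵢ = 2.5 × 5.2
      = 13 = 13.0 mm.

total ≈ 13.0 mm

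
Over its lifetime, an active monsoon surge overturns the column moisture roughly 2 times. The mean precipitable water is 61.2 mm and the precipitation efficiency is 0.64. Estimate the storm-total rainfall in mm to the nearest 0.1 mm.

Each cycle deposits ε × PW = 0.64 × 61.2 = 39.168 mm.
Over 2 cycles: 2 × 39.168 = 78.3 mm.

rainfall ≈ 78.3 mm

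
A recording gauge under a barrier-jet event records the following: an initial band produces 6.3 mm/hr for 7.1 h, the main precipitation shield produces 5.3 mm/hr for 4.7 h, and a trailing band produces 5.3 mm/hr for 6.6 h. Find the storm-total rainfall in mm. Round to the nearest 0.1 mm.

Total = Σ Rᵢ Δtᵢ = 6.3 × 7.1 + 5.3 × 4.7 + 5.3 × 6.6
      = 44.73 + 24.91 + 34.98 = 104.6 mm.

total ≈ 104.6 mm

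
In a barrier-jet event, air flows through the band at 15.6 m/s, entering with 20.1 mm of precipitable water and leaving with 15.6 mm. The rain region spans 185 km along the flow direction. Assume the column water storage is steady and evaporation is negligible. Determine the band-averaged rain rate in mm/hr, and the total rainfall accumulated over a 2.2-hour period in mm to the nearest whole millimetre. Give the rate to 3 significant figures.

R ≈ 1.37 mm/hr; total ≈ 3 mm

Column moisture flux per unit crosswind length is F = V × PW.
Inflow: F_in = 15.6 × 20.1 = 313.56 mm·m/s
Outflow: F_out = 15.6 × 15.6 = 243.36 mm·m/s
Steady-state rate R = (F_in − F_out)/L = (313.56 − 243.36) / 185000 m = 3.795e-04 mm/s.
R = 3.795e-04 × 3600 = 1.37 mm/hr.
Over 2.2 h: total = 1.37 × 2.2 = 3.014 ≈ 3 mm.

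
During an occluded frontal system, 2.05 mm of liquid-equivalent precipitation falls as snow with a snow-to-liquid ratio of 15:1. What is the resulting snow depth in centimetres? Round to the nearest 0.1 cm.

snow depth ≈ 3.1 cm

Snow depth = liquid × ratio = 2.05 mm × 15 = 30.75 mm = 3.1 cm.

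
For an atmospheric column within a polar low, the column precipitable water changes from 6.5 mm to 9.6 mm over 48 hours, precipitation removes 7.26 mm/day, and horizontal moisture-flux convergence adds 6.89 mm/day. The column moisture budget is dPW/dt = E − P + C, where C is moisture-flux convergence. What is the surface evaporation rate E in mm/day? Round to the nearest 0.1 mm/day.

dPW/dt = (9.6 − 6.5) mm / (48/24 day) = +1.550 mm/day.
E = dPW/dt + P − C = (+1.550) + 7.26 − (6.89) = 1.9 mm/day.

E ≈ 1.9 mm/day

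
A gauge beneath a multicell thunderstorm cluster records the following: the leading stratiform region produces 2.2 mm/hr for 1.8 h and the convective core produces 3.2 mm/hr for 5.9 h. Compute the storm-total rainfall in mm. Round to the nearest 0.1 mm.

Total = Σ Rᵢ Δtᵢ = 2.2 × 1.8 + 3.2 × 5.9
      = 3.96 + 18.88 = 22.8 mm.

total ≈ 22.8 mm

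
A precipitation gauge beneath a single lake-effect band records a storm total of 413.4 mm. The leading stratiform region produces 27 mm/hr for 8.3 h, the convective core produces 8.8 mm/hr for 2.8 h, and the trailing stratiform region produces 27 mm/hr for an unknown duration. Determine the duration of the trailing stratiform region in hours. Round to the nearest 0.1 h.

Known phases: 27 × 8.3 + 8.8 × 2.8 = 224.1 + 24.64 = 248.74 mm.
Remaining depth = 413.4 − 248.74 = 164.66 mm.
Duration = 164.66 / 27 = 6.1 h.

duration ≈ 6.1 h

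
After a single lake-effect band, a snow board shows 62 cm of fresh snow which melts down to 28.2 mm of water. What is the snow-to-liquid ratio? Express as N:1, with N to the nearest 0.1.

Ratio = snow depth / SWE = 620 mm / 28.2 mm = 22.0, i.e. 22.0:1.

ratio ≈ 22.0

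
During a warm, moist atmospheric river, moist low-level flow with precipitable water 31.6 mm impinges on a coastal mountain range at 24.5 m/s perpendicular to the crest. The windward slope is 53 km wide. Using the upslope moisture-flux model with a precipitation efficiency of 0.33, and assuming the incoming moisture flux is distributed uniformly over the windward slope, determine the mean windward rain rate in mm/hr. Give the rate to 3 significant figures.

R ≈ 17.4 mm/hr

Incoming column moisture flux per unit ridge length: F = V × PW = 24.5 × 31.6 = 774.2 mm·m/s.
Spread over the 53 km slope with efficiency ε = 0.33: R = ε·F/W = 0.33 × 774.2 / 53000 m = 4.820e-03 mm/s.
R = 4.820e-03 × 3600 = 17.4 mm/hr.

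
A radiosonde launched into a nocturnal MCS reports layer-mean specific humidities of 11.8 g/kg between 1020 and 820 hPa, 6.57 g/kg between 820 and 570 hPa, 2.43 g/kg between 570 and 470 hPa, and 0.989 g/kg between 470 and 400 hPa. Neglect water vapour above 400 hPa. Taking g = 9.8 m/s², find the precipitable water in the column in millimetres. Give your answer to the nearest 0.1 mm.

Precipitable water is the column-integrated vapour mass per unit area: PW = (1/g) Σ q̄ Δp, with q in kg/kg and Δp in Pa (1 kg/m² of water = 1 mm).
Layer 1020–820 hPa: Δp = 200 hPa = 20000 Pa, q̄ = 0.0118 kg/kg → 0.0118 × 20000 / 9.8 = 24.08 mm
Layer 820–570 hPa: Δp = 250 hPa = 25000 Pa, q̄ = 0.00657 kg/kg → 0.00657 × 25000 / 9.8 = 16.76 mm
Layer 570–470 hPa: Δp = 100 hPa = 10000 Pa, q̄ = 0.00243 kg/kg → 0.00243 × 10000 / 9.8 = 2.48 mm
Layer 470–400 hPa: Δp = 70 hPa = 7000 Pa, q̄ = 0.000989 kg/kg → 0.000989 × 7000 / 9.8 = 0.71 mm
PW = 24.08 + 16.76 + 2.48 + 0.71 = 44.03 ≈ 44.0 mm.

PW ≈ 44.0 mm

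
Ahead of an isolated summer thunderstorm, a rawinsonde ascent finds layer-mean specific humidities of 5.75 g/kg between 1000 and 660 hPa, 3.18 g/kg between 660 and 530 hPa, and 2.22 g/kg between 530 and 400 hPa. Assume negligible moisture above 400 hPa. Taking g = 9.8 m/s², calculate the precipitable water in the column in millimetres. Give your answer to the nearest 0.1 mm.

PW ≈ 27.1 mm

Precipitable water is the column-integrated vapour mass per unit area: PW = (1/g) Σ q̄ Δp, with q in kg/kg and Δp in Pa (1 kg/m² of water = 1 mm).
Layer 1000–660 hPa: Δp = 340 hPa = 34000 Pa, q̄ = 0.00575 kg/kg → 0.00575 × 34000 / 9.8 = 19.95 mm
Layer 660–530 hPa: Δp = 130 hPa = 13000 Pa, q̄ = 0.00318 kg/kg → 0.00318 × 13000 / 9.8 = 4.22 mm
Layer 530–400 hPa: Δp = 130 hPa = 13000 Pa, q̄ = 0.00222 kg/kg → 0.00222 × 13000 / 9.8 = 2.94 mm
PW = 19.95 + 4.22 + 2.94 = 27.11 ≈ 27.1 mm.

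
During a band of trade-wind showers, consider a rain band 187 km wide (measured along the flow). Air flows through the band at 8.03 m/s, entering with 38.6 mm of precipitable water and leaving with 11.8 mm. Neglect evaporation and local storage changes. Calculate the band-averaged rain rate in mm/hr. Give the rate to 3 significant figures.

R ≈ 4.14 mm/hr

Column moisture flux per unit crosswind length is F = V × PW.
Inflow: F_in = 8.03 × 38.6 = 309.958 mm·m/s
Outflow: F_out = 8.03 × 11.8 = 94.754 mm·m/s
Steady-state rate R = (F_in − F_out)/L = (309.958 − 94.754) / 187000 m = 1.151e-03 mm/s.
R = 1.151e-03 × 3600 = 4.14 mm/hr.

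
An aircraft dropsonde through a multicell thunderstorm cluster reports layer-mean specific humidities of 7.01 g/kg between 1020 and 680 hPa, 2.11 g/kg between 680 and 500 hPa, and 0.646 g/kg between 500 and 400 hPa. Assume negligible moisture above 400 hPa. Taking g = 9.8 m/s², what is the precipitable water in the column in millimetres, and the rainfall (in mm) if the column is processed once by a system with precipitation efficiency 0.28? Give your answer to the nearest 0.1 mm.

PW ≈ 28.9 mm; rainfall ≈ 8.1 mm

Precipitable water is the column-integrated vapour mass per unit area: PW = (1/g) Σ q̄ Δp, with q in kg/kg and Δp in Pa (1 kg/m² of water = 1 mm).
Layer 1020–680 hPa: Δp = 340 hPa = 34000 Pa, q̄ = 0.00701 kg/kg → 0.00701 × 34000 / 9.8 = 24.32 mm
Layer 680–500 hPa: Δp = 180 hPa = 18000 Pa, q̄ = 0.00211 kg/kg → 0.00211 × 18000 / 9.8 = 3.88 mm
Layer 500–400 hPa: Δp = 100 hPa = 10000 Pa, q̄ = 0.000646 kg/kg → 0.000646 × 10000 / 9.8 = 0.66 mm
PW = 24.32 + 3.88 + 0.66 = 28.86 ≈ 28.9 mm.
Rainfall = ε × PW = 0.28 × 28.9 = 8.1 mm.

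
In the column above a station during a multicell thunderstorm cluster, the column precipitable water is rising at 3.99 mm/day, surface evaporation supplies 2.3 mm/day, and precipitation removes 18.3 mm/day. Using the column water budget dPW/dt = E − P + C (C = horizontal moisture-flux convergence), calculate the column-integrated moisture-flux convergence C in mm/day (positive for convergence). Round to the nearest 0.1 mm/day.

C ≈ 20.0 mm/day

dPW/dt = +3.99 mm/day.
C = dPW/dt − E + P = (+3.99) − 2.3 + 18.3 = 20.0 mm/day.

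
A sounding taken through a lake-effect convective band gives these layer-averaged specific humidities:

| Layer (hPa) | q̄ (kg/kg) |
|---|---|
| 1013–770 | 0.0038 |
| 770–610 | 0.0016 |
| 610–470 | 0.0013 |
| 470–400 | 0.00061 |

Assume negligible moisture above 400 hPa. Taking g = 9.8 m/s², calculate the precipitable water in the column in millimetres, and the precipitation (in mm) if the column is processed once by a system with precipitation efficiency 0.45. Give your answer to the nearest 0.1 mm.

PW ≈ 14.3 mm; precipitation ≈ 6.4 mm

Precipitable water is the column-integrated vapour mass per unit area: PW = (1/g) Σ q̄ Δp, with q in kg/kg and Δp in Pa (1 kg/m² of water = 1 mm).
Layer 1013–770 hPa: Δp = 243 hPa = 24300 Pa, q̄ = 0.0038 kg/kg → 0.0038 × 24300 / 9.8 = 9.42 mm
Layer 770–610 hPa: Δp = 160 hPa = 16000 Pa, q̄ = 0.0016 kg/kg → 0.0016 × 16000 / 9.8 = 2.61 mm
Layer 610–470 hPa: Δp = 140 hPa = 14000 Pa, q̄ = 0.0013 kg/kg → 0.0013 × 14000 / 9.8 = 1.86 mm
Layer 470–400 hPa: Δp = 70 hPa = 7000 Pa, q̄ = 0.00061 kg/kg → 0.00061 × 7000 / 9.8 = 0.44 mm
PW = 9.42 + 2.61 + 1.86 + 0.44 = 14.33 ≈ 14.3 mm.
Precipitation = ε × PW = 0.45 × 14.3 = 6.4 mm.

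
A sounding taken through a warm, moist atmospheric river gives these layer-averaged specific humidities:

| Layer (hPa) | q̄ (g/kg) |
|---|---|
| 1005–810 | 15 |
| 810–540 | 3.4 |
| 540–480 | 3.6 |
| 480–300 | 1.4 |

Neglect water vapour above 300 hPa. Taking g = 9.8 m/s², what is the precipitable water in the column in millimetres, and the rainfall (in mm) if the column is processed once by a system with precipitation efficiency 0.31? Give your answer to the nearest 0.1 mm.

Precipitable water is the column-integrated vapour mass per unit area: PW = (1/g) Σ q̄ Δp, with q in kg/kg and Δp in Pa (1 kg/m² of water = 1 mm).
Layer 1005–810 hPa: Δp = 195 hPa = 19500 Pa, q̄ = 0.015 kg/kg → 0.015 × 19500 / 9.8 = 29.85 mm
Layer 810–540 hPa: Δp = 270 hPa = 27000 Pa, q̄ = 0.0034 kg/kg → 0.0034 × 27000 / 9.8 = 9.37 mm
Layer 540–480 hPa: Δp = 60 hPa = 6000 Pa, q̄ = 0.0036 kg/kg → 0.0036 × 6000 / 9.8 = 2.20 mm
Layer 480–300 hPa: Δp = 180 hPa = 18000 Pa, q̄ = 0.0014 kg/kg → 0.0014 × 18000 / 9.8 = 2.57 mm
PW = 29.85 + 9.37 + 2.20 + 2.57 = 43.99 ≈ 44.0 mm.
Rainfall = ε × PW = 0.31 × 44.0 = 13.6 mm.

PW ≈ 44.0 mm; rainfall ≈ 13.6 mm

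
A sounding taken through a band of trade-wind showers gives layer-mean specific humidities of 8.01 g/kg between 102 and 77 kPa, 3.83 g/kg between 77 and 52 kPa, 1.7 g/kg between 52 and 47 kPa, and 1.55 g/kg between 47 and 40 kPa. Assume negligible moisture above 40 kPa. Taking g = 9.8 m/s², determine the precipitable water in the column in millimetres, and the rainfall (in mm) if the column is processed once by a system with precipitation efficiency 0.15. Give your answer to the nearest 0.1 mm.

PW ≈ 32.2 mm; rainfall ≈ 4.8 mm

Precipitable water is the column-integrated vapour mass per unit area: PW = (1/g) Σ q̄ Δp, with q in kg/kg and Δp in Pa (1 kg/m² of water = 1 mm).
Layer 102–77 kPa: Δp = 250 hPa = 25000 Pa, q̄ = 0.00801 kg/kg → 0.00801 × 25000 / 9.8 = 20.43 mm
Layer 77–52 kPa: Δp = 250 hPa = 25000 Pa, q̄ = 0.00383 kg/kg → 0.00383 × 25000 / 9.8 = 9.77 mm
Layer 52–47 kPa: Δp = 50 hPa = 5000 Pa, q̄ = 0.0017 kg/kg → 0.0017 × 5000 / 9.8 = 0.87 mm
Layer 47–40 kPa: Δp = 70 hPa = 7000 Pa, q̄ = 0.00155 kg/kg → 0.00155 × 7000 / 9.8 = 1.11 mm
PW = 20.43 + 9.77 + 0.87 + 1.11 = 32.18 ≈ 32.2 mm.
Rainfall = ε × PW = 0.15 × 32.2 = 4.8 mm.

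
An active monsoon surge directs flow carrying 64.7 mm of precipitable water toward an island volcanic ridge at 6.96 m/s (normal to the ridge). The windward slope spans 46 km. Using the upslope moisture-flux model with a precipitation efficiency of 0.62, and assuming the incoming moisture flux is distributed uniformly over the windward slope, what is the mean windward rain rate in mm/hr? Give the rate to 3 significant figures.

Incoming column moisture flux per unit ridge length: F = V × PW = 6.96 × 64.7 = 450.312 mm·m/s.
Spread over the 46 km slope with efficiency ε = 0.62: R = ε·F/W = 0.62 × 450.312 / 46000 m = 6.069e-03 mm/s.
R = 6.069e-03 × 3600 = 21.8 mm/hr.

R ≈ 21.8 mm/hr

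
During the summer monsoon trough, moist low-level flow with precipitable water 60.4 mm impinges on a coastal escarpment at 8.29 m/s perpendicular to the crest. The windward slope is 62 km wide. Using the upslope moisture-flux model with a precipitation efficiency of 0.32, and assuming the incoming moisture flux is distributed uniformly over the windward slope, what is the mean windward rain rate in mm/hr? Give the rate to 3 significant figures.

Incoming column moisture flux per unit ridge length: F = V × PW = 8.29 × 60.4 = 500.716 mm·m/s.
Spread over the 62 km slope with efficiency ε = 0.32: R = ε·F/W = 0.32 × 500.716 / 62000 m = 2.584e-03 mm/s.
R = 2.584e-03 × 3600 = 9.30 mm/hr.

R ≈ 9.30 mm/hr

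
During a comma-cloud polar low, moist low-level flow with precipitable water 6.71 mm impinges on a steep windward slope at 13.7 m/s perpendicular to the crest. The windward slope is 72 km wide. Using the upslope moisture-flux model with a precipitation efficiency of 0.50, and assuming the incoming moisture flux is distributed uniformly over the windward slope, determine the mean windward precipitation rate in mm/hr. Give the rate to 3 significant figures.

Incoming column moisture flux per unit ridge length: F = V × PW = 13.7 × 6.71 = 91.927 mm·m/s.
Spread over the 72 km slope with efficiency ε = 0.50: R = ε·F/W = 0.50 × 91.927 / 72000 m = 6.384e-04 mm/s.
R = 6.384e-04 × 3600 = 2.30 mm/hr.

R ≈ 2.30 mm/hr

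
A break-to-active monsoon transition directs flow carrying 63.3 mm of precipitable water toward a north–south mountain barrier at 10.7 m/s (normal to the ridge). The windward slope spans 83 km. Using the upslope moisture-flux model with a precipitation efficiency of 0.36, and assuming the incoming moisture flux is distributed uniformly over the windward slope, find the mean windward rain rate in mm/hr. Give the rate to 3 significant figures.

R ≈ 10.6 mm/hr

Incoming column moisture flux per unit ridge length: F = V × PW = 10.7 × 63.3 = 677.31 mm·m/s.
Spread over the 83 km slope with efficiency ε = 0.36: R = ε·F/W = 0.36 × 677.31 / 83000 m = 2.938e-03 mm/s.
R = 2.938e-03 × 3600 = 10.6 mm/hr.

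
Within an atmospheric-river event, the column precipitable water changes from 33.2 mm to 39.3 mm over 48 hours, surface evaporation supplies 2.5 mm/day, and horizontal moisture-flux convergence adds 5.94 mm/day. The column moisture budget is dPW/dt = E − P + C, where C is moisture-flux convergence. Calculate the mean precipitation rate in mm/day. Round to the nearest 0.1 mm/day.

dPW/dt = (39.3 − 33.2) mm / (48/24 day) = +3.050 mm/day.
P = E + C − dPW/dt = 2.5 + (5.94) − (+3.050) = 5.4 mm/day.

P ≈ 5.4 mm/day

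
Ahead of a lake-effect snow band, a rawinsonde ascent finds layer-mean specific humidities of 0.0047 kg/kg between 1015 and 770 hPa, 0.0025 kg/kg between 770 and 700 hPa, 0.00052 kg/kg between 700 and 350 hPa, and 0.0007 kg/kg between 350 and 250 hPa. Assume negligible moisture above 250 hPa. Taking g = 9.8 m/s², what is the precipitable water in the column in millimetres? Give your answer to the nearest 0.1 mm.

PW ≈ 16.1 mm

Precipitable water is the column-integrated vapour mass per unit area: PW = (1/g) Σ q̄ Δp, with q in kg/kg and Δp in Pa (1 kg/m² of water = 1 mm).
Layer 1015–770 hPa: Δp = 245 hPa = 24500 Pa, q̄ = 0.0047 kg/kg → 0.0047 × 24500 / 9.8 = 11.75 mm
Layer 770–700 hPa: Δp = 70 hPa = 7000 Pa, q̄ = 0.0025 kg/kg → 0.0025 × 7000 / 9.8 = 1.79 mm
Layer 700–350 hPa: Δp = 350 hPa = 35000 Pa, q̄ = 0.00052 kg/kg → 0.00052 × 35000 / 9.8 = 1.86 mm
Layer 350–250 hPa: Δp = 100 hPa = 10000 Pa, q̄ = 0.0007 kg/kg → 0.0007 × 10000 / 9.8 = 0.71 mm
PW = 11.75 + 1.79 + 1.86 + 0.71 = 16.11 ≈ 16.1 mm.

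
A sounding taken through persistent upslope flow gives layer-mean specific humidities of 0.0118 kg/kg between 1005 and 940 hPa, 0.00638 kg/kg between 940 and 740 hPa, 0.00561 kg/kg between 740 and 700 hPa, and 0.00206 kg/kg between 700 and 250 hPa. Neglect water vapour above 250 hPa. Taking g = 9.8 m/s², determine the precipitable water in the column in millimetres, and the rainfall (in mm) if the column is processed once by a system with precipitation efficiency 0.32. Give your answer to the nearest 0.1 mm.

PW ≈ 32.6 mm; rainfall ≈ 10.4 mm

Precipitable water is the column-integrated vapour mass per unit area: PW = (1/g) Σ q̄ Δp, with q in kg/kg and Δp in Pa (1 kg/m² of water = 1 mm).
Layer 1005–940 hPa: Δp = 65 hPa = 6500 Pa, q̄ = 0.0118 kg/kg → 0.0118 × 6500 / 9.8 = 7.83 mm
Layer 940–740 hPa: Δp = 200 hPa = 20000 Pa, q̄ = 0.00638 kg/kg → 0.00638 × 20000 / 9.8 = 13.02 mm
Layer 740–700 hPa: Δp = 40 hPa = 4000 Pa, q̄ = 0.00561 kg/kg → 0.00561 × 4000 / 9.8 = 2.29 mm
Layer 700–250 hPa: Δp = 450 hPa = 45000 Pa, q̄ = 0.00206 kg/kg → 0.00206 × 45000 / 9.8 = 9.46 mm
PW = 7.83 + 13.02 + 2.29 + 9.46 = 32.60 ≈ 32.6 mm.
Rainfall = ε × PW = 0.32 × 32.6 = 10.4 mm.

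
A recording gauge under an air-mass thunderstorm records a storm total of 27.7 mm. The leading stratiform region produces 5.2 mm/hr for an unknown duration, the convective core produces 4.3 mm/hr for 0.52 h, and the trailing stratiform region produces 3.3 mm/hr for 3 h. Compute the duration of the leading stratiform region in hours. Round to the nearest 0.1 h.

Known phases: 4.3 × 0.52 + 3.3 × 3 = 2.236 + 9.9 = 12.136 mm.
Remaining depth = 27.7 − 12.136 = 15.564 mm.
Duration = 15.564 / 5.2 = 3.0 h.

duration ≈ 3.0 h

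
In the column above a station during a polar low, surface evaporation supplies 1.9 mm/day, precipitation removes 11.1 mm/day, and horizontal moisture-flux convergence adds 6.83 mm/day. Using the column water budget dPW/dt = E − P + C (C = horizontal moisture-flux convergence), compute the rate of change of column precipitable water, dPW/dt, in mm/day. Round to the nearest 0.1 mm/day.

dPW/dt ≈ -2.4 mm/day

dPW/dt = E − P + C = 1.9 − 11.1 + (6.83) = -2.4 mm/day.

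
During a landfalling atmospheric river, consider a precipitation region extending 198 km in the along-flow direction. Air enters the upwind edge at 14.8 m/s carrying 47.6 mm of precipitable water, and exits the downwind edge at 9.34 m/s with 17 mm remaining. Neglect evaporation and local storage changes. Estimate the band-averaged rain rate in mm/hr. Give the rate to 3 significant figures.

R ≈ 9.92 mm/hr

Column moisture flux per unit crosswind length is F = V × PW.
Inflow: F_in = 14.8 × 47.6 = 704.48 mm·m/s
Outflow: F_out = 9.34 × 17 = 158.78 mm·m/s
Steady-state rate R = (F_in − F_out)/L = (704.48 − 158.78) / 198000 m = 2.756e-03 mm/s.
R = 2.756e-03 × 3600 = 9.92 mm/hr.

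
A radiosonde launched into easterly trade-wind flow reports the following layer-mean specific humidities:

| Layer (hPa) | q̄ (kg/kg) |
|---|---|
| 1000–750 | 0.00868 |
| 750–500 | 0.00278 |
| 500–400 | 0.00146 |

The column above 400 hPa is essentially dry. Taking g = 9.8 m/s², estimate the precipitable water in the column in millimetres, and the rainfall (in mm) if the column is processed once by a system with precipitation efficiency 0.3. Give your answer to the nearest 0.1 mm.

Precipitable water is the column-integrated vapour mass per unit area: PW = (1/g) Σ q̄ Δp, with q in kg/kg and Δp in Pa (1 kg/m² of water = 1 mm).
Layer 1000–750 hPa: Δp = 250 hPa = 25000 Pa, q̄ = 0.00868 kg/kg → 0.00868 × 25000 / 9.8 = 22.14 mm
Layer 750–500 hPa: Δp = 250 hPa = 25000 Pa, q̄ = 0.00278 kg/kg → 0.00278 × 25000 / 9.8 = 7.09 mm
Layer 500–400 hPa: Δp = 100 hPa = 10000 Pa, q̄ = 0.00146 kg/kg → 0.00146 × 10000 / 9.8 = 1.49 mm
PW = 22.14 + 7.09 + 1.49 = 30.72 ≈ 30.7 mm.
Rainfall = ε × PW = 0.3 × 30.7 = 9.2 mm.

PW ≈ 30.7 mm; rainfall ≈ 9.2 mm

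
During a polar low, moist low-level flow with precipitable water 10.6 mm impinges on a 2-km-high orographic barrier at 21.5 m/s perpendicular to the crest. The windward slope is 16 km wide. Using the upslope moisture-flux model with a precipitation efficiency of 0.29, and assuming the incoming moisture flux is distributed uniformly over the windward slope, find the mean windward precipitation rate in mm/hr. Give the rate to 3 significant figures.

R ≈ 14.9 mm/hr

Incoming column moisture flux per unit ridge length: F = V × PW = 21.5 × 10.6 = 227.9 mm·m/s.
Spread over the 16 km slope with efficiency ε = 0.29: R = ε·F/W = 0.29 × 227.9 / 16000 m = 4.131e-03 mm/s.
R = 4.131e-03 × 3600 = 14.9 mm/hr.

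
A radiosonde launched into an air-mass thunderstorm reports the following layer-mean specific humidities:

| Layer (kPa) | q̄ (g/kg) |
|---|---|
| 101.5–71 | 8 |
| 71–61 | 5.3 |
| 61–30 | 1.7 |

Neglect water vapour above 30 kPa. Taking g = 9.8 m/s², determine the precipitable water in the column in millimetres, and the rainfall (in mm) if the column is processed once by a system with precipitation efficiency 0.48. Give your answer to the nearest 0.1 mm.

Precipitable water is the column-integrated vapour mass per unit area: PW = (1/g) Σ q̄ Δp, with q in kg/kg and Δp in Pa (1 kg/m² of water = 1 mm).
Layer 101.5–71 kPa: Δp = 305 hPa = 30500 Pa, q̄ = 0.008 kg/kg → 0.008 × 30500 / 9.8 = 24.90 mm
Layer 71–61 kPa: Δp = 100 hPa = 10000 Pa, q̄ = 0.0053 kg/kg → 0.0053 × 10000 / 9.8 = 5.41 mm
Layer 61–30 kPa: Δp = 310 hPa = 31000 Pa, q̄ = 0.0017 kg/kg → 0.0017 × 31000 / 9.8 = 5.38 mm
PW = 24.90 + 5.41 + 5.38 = 35.69 ≈ 35.7 mm.
Rainfall = ε × PW = 0.48 × 35.7 = 17.1 mm.

PW ≈ 35.7 mm; rainfall ≈ 17.1 mm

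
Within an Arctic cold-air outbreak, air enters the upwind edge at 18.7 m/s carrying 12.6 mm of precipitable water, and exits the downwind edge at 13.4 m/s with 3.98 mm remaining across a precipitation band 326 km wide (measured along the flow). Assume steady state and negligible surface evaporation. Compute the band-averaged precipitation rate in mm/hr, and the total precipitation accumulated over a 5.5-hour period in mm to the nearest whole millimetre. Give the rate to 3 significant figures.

Column moisture flux per unit crosswind length is F = V × PW.
Inflow: F_in = 18.7 × 12.6 = 235.62 mm·m/s
Outflow: F_out = 13.4 × 3.98 = 53.332 mm·m/s
Steady-state rate R = (F_in − F_out)/L = (235.62 − 53.332) / 326000 m = 5.592e-04 mm/s.
R = 5.592e-04 × 3600 = 2.01 mm/hr.
Over 5.5 h: total = 2.01 × 5.5 = 11.055 ≈ 11 mm.

R ≈ 2.01 mm/hr; total ≈ 11 mm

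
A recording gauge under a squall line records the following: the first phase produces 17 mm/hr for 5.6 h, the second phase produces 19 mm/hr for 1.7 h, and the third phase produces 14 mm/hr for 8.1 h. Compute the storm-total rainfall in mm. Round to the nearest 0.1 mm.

Total = Σ Rᵢ Δtᵢ = 17 × 5.6 + 19 × 1.7 + 14 × 8.1
      = 95.2 + 32.3 + 113.4 = 240.9 mm.

total ≈ 240.9 mm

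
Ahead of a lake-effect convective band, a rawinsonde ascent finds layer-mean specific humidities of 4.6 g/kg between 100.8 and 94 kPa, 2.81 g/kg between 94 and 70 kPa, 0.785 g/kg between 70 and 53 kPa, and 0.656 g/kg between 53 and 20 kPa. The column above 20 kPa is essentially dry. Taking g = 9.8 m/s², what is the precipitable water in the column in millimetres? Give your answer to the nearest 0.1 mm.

Precipitable water is the column-integrated vapour mass per unit area: PW = (1/g) Σ q̄ Δp, with q in kg/kg and Δp in Pa (1 kg/m² of water = 1 mm).
Layer 100.8–94 kPa: Δp = 68 hPa = 6800 Pa, q̄ = 0.0046 kg/kg → 0.0046 × 6800 / 9.8 = 3.19 mm
Layer 94–70 kPa: Δp = 240 hPa = 24000 Pa, q̄ = 0.00281 kg/kg → 0.00281 × 24000 / 9.8 = 6.88 mm
Layer 70–53 kPa: Δp = 170 hPa = 17000 Pa, q̄ = 0.000785 kg/kg → 0.000785 × 17000 / 9.8 = 1.36 mm
Layer 53–20 kPa: Δp = 330 hPa = 33000 Pa, q̄ = 0.000656 kg/kg → 0.000656 × 33000 / 9.8 = 2.21 mm
PW = 3.19 + 6.88 + 1.36 + 2.21 = 13.64 ≈ 13.6 mm.

PW ≈ 13.6 mm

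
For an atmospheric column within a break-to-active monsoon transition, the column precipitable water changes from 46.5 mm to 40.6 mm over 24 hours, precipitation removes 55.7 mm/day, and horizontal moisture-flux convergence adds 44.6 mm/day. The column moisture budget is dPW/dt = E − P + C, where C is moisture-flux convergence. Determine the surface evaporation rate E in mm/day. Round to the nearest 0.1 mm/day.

dPW/dt = (40.6 − 46.5) mm / (24/24 day) = -5.900 mm/day.
E = dPW/dt + P − C = (-5.900) + 55.7 − (44.6) = 5.2 mm/day.

E ≈ 5.2 mm/day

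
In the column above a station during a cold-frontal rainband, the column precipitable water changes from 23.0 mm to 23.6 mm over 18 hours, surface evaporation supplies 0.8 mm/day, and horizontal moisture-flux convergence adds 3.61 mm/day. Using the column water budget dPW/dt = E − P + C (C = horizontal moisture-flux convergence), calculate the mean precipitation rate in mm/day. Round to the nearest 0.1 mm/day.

P ≈ 3.6 mm/day

dPW/dt = (23.6 − 23.0) mm / (18/24 day) = +0.800 mm/day.
P = E + C − dPW/dt = 0.8 + (3.61) − (+0.800) = 3.6 mm/day.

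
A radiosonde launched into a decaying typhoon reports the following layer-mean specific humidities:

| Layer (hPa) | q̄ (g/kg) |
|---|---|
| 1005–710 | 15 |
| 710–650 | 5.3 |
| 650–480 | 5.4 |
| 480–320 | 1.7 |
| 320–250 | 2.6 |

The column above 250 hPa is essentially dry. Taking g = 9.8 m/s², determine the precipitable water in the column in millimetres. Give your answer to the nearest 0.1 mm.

Precipitable water is the column-integrated vapour mass per unit area: PW = (1/g) Σ q̄ Δp, with q in kg/kg and Δp in Pa (1 kg/m² of water = 1 mm).
Layer 1005–710 hPa: Δp = 295 hPa = 29500 Pa, q̄ = 0.015 kg/kg → 0.015 × 29500 / 9.8 = 45.15 mm
Layer 710–650 hPa: Δp = 60 hPa = 6000 Pa, q̄ = 0.0053 kg/kg → 0.0053 × 6000 / 9.8 = 3.24 mm
Layer 650–480 hPa: Δp = 170 hPa = 17000 Pa, q̄ = 0.0054 kg/kg → 0.0054 × 17000 / 9.8 = 9.37 mm
Layer 480–320 hPa: Δp = 160 hPa = 16000 Pa, q̄ = 0.0017 kg/kg → 0.0017 × 16000 / 9.8 = 2.78 mm
Layer 320–250 hPa: Δp = 70 hPa = 7000 Pa, q̄ = 0.0026 kg/kg → 0.0026 × 7000 / 9.8 = 1.86 mm
PW = 45.15 + 3.24 + 9.37 + 2.78 + 1.86 = 62.40 ≈ 62.4 mm.

PW ≈ 62.4 mm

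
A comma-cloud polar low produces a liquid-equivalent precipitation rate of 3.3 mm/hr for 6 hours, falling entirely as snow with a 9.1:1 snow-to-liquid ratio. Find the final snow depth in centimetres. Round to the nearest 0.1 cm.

Liquid-equivalent depth = 3.3 × 6 = 19.8 mm.
Snow depth = 19.8 mm × 9.1 = 180.18 mm = 18.0 cm.

snow depth ≈ 18.0 cm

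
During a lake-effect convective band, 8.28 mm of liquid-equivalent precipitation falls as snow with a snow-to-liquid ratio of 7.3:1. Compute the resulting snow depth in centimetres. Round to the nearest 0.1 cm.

Snow depth = liquid × ratio = 8.28 mm × 7.3 = 60.444 mm = 6.0 cm.

snow depth ≈ 6.0 cm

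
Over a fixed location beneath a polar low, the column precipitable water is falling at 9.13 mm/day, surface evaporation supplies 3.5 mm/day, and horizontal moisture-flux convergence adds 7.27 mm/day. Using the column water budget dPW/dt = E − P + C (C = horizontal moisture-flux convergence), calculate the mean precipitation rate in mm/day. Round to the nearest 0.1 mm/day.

P ≈ 19.9 mm/day

dPW/dt = -9.13 mm/day.
P = E + C − dPW/dt = 3.5 + (7.27) − (-9.13) = 19.9 mm/day.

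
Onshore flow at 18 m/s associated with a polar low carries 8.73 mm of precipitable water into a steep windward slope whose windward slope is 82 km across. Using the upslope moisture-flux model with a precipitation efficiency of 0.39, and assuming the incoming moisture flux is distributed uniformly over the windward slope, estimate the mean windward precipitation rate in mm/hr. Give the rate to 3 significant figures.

Incoming column moisture flux per unit ridge length: F = V × PW = 18 × 8.73 = 157.14 mm·m/s.
Spread over the 82 km slope with efficiency ε = 0.39: R = ε·F/W = 0.39 × 157.14 / 82000 m = 7.474e-04 mm/s.
R = 7.474e-04 × 3600 = 2.69 mm/hr.

R ≈ 2.69 mm/hr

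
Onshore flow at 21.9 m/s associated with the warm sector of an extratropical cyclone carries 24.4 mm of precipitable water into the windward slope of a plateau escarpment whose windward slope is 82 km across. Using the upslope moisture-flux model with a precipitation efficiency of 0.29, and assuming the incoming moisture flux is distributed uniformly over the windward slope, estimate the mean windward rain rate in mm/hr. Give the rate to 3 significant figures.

Incoming column moisture flux per unit ridge length: F = V × PW = 21.9 × 24.4 = 534.36 mm·m/s.
Spread over the 82 km slope with efficiency ε = 0.29: R = ε·F/W = 0.29 × 534.36 / 82000 m = 1.890e-03 mm/s.
R = 1.890e-03 × 3600 = 6.80 mm/hr.

R ≈ 6.80 mm/hr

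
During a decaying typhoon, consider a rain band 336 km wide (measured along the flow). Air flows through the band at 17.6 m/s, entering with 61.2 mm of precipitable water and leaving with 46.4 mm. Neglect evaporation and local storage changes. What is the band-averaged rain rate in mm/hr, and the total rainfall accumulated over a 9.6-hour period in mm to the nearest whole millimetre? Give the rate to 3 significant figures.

R ≈ 2.79 mm/hr; total ≈ 27 mm

Column moisture flux per unit crosswind length is F = V × PW.
Inflow: F_in = 17.6 × 61.2 = 1077.12 mm·m/s
Outflow: F_out = 17.6 × 46.4 = 816.64 mm·m/s
Steady-state rate R = (F_in − F_out)/L = (1077.12 − 816.64) / 336000 m = 7.752e-04 mm/s.
R = 7.752e-04 × 3600 = 2.79 mm/hr.
Over 9.6 h: total = 2.79 × 9.6 = 26.784 ≈ 27 mm.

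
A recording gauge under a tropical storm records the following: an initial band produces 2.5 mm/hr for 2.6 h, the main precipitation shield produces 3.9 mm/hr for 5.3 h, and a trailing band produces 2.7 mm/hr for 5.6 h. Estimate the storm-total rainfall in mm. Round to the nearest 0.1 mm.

Total = Σ Rᵢ Δtᵢ = 2.5 × 2.6 + 3.9 × 5.3 + 2.7 × 5.6
      = 6.5 + 20.67 + 15.12 = 42.3 mm.

total ≈ 42.3 mm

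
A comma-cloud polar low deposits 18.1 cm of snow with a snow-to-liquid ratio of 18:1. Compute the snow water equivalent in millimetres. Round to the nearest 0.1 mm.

SWE = snow depth / ratio = 18.1 cm / 18 = 1.006 cm = 10.1 mm.

SWE ≈ 10.1 mm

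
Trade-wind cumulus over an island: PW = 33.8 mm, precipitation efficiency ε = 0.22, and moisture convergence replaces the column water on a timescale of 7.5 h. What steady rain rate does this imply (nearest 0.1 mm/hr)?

Each overturning extracts ε × PW = 0.22 × 33.8 = 7.436 mm.
Rate = ε·PW / τ = 7.436 / 7.5 h = 1.0 mm/hr.

R ≈ 1.0 mm/hr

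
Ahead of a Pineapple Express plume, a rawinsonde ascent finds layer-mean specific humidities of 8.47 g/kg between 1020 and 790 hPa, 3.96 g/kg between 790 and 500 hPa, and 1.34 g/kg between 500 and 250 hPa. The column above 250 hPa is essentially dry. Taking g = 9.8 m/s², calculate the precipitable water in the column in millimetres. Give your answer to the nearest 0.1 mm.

PW ≈ 35.0 mm

Precipitable water is the column-integrated vapour mass per unit area: PW = (1/g) Σ q̄ Δp, with q in kg/kg and Δp in Pa (1 kg/m² of water = 1 mm).
Layer 1020–790 hPa: Δp = 230 hPa = 23000 Pa, q̄ = 0.00847 kg/kg → 0.00847 × 23000 / 9.8 = 19.88 mm
Layer 790–500 hPa: Δp = 290 hPa = 29000 Pa, q̄ = 0.00396 kg/kg → 0.00396 × 29000 / 9.8 = 11.72 mm
Layer 500–250 hPa: Δp = 250 hPa = 25000 Pa, q̄ = 0.00134 kg/kg → 0.00134 × 25000 / 9.8 = 3.42 mm
PW = 19.88 + 11.72 + 3.42 = 35.02 ≈ 35.0 mm.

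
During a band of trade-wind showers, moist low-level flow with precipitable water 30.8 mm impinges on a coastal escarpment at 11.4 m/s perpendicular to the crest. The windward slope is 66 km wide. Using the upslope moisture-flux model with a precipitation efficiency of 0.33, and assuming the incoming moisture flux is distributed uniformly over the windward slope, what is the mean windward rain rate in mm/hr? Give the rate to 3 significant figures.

Incoming column moisture flux per unit ridge length: F = V × PW = 11.4 × 30.8 = 351.12 mm·m/s.
Spread over the 66 km slope with efficiency ε = 0.33: R = ε·F/W = 0.33 × 351.12 / 66000 m = 1.756e-03 mm/s.
R = 1.756e-03 × 3600 = 6.32 mm/hr.

R ≈ 6.32 mm/hr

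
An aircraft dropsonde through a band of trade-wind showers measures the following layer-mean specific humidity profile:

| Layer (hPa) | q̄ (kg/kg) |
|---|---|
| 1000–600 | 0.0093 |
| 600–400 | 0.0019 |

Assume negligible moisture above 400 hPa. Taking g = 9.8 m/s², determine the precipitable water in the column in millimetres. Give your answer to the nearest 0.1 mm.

PW ≈ 41.8 mm

Precipitable water is the column-integrated vapour mass per unit area: PW = (1/g) Σ q̄ Δp, with q in kg/kg and Δp in Pa (1 kg/m² of water = 1 mm).
Layer 1000–600 hPa: Δp = 400 hPa = 40000 Pa, q̄ = 0.0093 kg/kg → 0.0093 × 40000 / 9.8 = 37.96 mm
Layer 600–400 hPa: Δp = 200 hPa = 20000 Pa, q̄ = 0.0019 kg/kg → 0.0019 × 20000 / 9.8 = 3.88 mm
PW = 37.96 + 3.88 = 41.84 ≈ 41.8 mm.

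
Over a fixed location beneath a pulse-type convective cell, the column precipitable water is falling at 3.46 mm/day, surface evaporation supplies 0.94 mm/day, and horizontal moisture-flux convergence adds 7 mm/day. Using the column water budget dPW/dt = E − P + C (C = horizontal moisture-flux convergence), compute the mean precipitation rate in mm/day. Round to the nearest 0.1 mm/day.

dPW/dt = -3.46 mm/day.
P = E + C − dPW/dt = 0.94 + (7) − (-3.46) = 11.4 mm/day.

P ≈ 11.4 mm/day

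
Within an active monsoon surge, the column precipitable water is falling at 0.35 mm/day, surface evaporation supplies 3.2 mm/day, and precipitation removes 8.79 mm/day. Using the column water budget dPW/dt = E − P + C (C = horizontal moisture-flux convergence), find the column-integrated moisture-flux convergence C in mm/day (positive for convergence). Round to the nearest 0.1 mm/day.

C ≈ 5.2 mm/day

dPW/dt = -0.35 mm/day.
C = dPW/dt − E + P = (-0.35) − 3.2 + 8.79 = 5.2 mm/day.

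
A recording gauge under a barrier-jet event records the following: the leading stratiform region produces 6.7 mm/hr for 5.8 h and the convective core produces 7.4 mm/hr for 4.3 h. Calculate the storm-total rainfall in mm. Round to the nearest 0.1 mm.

Total = Σ Rᵢ Δtᵢ = 6.7 × 5.8 + 7.4 × 4.3
      = 38.86 + 31.82 = 70.7 mm.

total ≈ 70.7 mm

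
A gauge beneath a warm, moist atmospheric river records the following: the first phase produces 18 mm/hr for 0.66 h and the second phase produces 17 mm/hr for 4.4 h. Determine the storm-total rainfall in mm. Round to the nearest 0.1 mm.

Total = Σ Rᵢ Δtᵢ = 18 × 0.66 + 17 × 4.4
      = 11.88 + 74.8 = 86.7 mm.

total ≈ 86.7 mm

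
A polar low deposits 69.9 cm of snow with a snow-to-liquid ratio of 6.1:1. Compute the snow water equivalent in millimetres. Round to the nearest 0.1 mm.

SWE = snow depth / ratio = 69.9 cm / 6.1 = 11.459 cm = 114.6 mm.

SWE ≈ 114.6 mm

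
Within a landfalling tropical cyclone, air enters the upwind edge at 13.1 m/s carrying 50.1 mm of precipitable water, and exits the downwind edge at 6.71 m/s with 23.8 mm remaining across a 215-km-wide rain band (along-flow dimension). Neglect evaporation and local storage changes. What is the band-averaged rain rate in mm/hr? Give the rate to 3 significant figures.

Column moisture flux per unit crosswind length is F = V × PW.
Inflow: F_in = 13.1 × 50.1 = 656.31 mm·m/s
Outflow: F_out = 6.71 × 23.8 = 159.698 mm·m/s
Steady-state rate R = (F_in − F_out)/L = (656.31 − 159.698) / 215000 m = 2.310e-03 mm/s.
R = 2.310e-03 × 3600 = 8.32 mm/hr.

R ≈ 8.32 mm/hr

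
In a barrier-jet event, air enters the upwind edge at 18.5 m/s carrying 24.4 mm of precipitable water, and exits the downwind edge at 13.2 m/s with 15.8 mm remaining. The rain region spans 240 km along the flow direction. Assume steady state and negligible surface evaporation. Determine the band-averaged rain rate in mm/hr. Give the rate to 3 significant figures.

R ≈ 3.64 mm/hr

Column moisture flux per unit crosswind length is F = V × PW.
Inflow: F_in = 18.5 × 24.4 = 451.4 mm·m/s
Outflow: F_out = 13.2 × 15.8 = 208.56 mm·m/s
Steady-state rate R = (F_in − F_out)/L = (451.4 − 208.56) / 240000 m = 1.012e-03 mm/s.
R = 1.012e-03 × 3600 = 3.64 mm/hr.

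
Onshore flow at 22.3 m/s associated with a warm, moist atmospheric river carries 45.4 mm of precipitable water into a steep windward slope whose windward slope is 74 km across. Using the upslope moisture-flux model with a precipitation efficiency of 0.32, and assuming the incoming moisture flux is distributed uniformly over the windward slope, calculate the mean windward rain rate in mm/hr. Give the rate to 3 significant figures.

R ≈ 15.8 mm/hr

Incoming column moisture flux per unit ridge length: F = V × PW = 22.3 × 45.4 = 1012.42 mm·m/s.
Spread over the 74 km slope with efficiency ε = 0.32: R = ε·F/W = 0.32 × 1012.42 / 74000 m = 4.378e-03 mm/s.
R = 4.378e-03 × 3600 = 15.8 mm/hr.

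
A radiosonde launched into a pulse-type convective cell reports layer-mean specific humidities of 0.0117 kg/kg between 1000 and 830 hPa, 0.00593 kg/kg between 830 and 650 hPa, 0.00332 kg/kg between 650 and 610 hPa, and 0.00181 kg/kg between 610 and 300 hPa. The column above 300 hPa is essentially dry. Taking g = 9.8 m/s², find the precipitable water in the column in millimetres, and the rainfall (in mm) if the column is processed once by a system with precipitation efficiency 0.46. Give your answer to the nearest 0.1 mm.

PW ≈ 38.3 mm; rainfall ≈ 17.6 mm

Precipitable water is the column-integrated vapour mass per unit area: PW = (1/g) Σ q̄ Δp, with q in kg/kg and Δp in Pa (1 kg/m² of water = 1 mm).
Layer 1000–830 hPa: Δp = 170 hPa = 17000 Pa, q̄ = 0.0117 kg/kg → 0.0117 × 17000 / 9.8 = 20.30 mm
Layer 830–650 hPa: Δp = 180 hPa = 18000 Pa, q̄ = 0.00593 kg/kg → 0.00593 × 18000 / 9.8 = 10.89 mm
Layer 650–610 hPa: Δp = 40 hPa = 4000 Pa, q̄ = 0.00332 kg/kg → 0.00332 × 4000 / 9.8 = 1.36 mm
Layer 610–300 hPa: Δp = 310 hPa = 31000 Pa, q̄ = 0.00181 kg/kg → 0.00181 × 31000 / 9.8 = 5.73 mm
PW = 20.30 + 10.89 + 1.36 + 5.73 = 38.28 ≈ 38.3 mm.
Rainfall = ε × PW = 0.46 × 38.3 = 17.6 mm.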